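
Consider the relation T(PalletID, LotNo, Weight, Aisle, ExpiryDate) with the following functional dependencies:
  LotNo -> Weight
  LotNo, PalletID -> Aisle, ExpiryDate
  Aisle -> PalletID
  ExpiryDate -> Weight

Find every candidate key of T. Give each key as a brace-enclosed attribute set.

{LotNo} never appears on the right of any FD, so every key must include it.
{Aisle, LotNo}⁺ = {Aisle, ExpiryDate, LotNo, PalletID, Weight} — all of the relation — so {Aisle, LotNo} is a candidate key.
{LotNo, PalletID}⁺ = {Aisle, ExpiryDate, LotNo, PalletID, Weight} — all of the relation — so {LotNo, PalletID} is a candidate key.
These are minimal and exhaustive — every other superkey contains one of them.

{Aisle, LotNo}, {LotNo, PalletID}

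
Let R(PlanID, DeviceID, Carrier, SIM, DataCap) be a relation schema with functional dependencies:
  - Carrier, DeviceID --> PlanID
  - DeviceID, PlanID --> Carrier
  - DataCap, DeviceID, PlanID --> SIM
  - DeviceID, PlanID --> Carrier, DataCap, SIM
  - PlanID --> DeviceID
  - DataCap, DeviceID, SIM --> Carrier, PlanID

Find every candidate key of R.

{PlanID}⁺ = {Carrier, DataCap, DeviceID, PlanID, SIM} — all of the relation — so {PlanID} is a candidate key.
{Carrier, DeviceID}⁺ = {Carrier, DataCap, DeviceID, PlanID, SIM} — all of the relation — so {Carrier, DeviceID} is a candidate key.
{DataCap, DeviceID, SIM}⁺ = {Carrier, DataCap, DeviceID, PlanID, SIM} — all of the relation — so {DataCap, DeviceID, SIM} is a candidate key.
Any other superkey properly contains one of these, so there are no further candidate keys.

{Carrier, DeviceID}, {DataCap, DeviceID, SIM}, {PlanID}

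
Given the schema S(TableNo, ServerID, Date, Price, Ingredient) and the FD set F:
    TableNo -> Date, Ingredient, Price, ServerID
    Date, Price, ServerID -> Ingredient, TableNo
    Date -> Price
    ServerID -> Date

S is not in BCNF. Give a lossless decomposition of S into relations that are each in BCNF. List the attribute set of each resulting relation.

{Date, Ingredient, ServerID, TableNo}; {Date, Price}

Candidate keys of the original relation: {ServerID}, {TableNo}.
Within {Date, Ingredient, Price, ServerID, TableNo}: {Date}⁺ ∩ {Date, Ingredient, Price, ServerID, TableNo} = {Date, Price}, not the whole set, so Date -> Price violates BCNF; decompose into {Date, Price} and {Date, Ingredient, ServerID, TableNo}.
{Date, Price} is in BCNF.
{Date, Ingredient, ServerID, TableNo} is in BCNF.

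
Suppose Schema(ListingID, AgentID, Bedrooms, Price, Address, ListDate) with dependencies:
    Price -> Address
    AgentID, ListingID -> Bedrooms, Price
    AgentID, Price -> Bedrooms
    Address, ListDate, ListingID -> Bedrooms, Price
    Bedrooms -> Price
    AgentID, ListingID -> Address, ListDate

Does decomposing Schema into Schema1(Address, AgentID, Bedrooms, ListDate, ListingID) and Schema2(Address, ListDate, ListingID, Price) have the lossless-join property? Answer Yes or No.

Yes

The shared attributes are {Address, ListDate, ListingID} and {Address, ListDate, ListingID}⁺ = {Address, Bedrooms, ListDate, ListingID, Price}.
Since Schema2 ⊆ {Address, Bedrooms, ListDate, ListingID, Price}, the intersection is a superkey of Schema2; the decomposition is lossless.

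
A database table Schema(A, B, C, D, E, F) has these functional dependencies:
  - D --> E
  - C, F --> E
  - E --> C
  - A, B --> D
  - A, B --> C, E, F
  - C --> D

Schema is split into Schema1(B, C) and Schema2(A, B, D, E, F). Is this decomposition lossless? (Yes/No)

Schema1 ∩ Schema2 = {B}; its closure under F is {B}.
Neither Schema1 nor Schema2 is contained in that closure, so the decomposition is lossy.

No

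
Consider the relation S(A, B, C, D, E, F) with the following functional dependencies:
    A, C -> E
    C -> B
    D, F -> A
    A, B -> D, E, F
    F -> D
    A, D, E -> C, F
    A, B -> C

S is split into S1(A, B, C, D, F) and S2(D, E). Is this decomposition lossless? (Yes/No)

The shared attributes are {D} and {D}⁺ = {D}.
Neither S1 nor S2 is contained in that closure, so the decomposition is lossy.

No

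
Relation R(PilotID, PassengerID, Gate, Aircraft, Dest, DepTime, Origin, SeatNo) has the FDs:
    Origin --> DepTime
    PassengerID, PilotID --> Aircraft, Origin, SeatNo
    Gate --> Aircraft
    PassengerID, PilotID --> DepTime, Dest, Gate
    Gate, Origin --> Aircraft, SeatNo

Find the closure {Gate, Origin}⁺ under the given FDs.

Start with {Gate, Origin}.
Origin --> DepTime applies; add {DepTime} → now {DepTime, Gate, Origin}.
Gate --> Aircraft applies; add {Aircraft} → now {Aircraft, DepTime, Gate, Origin}.
Gate, Origin --> Aircraft, SeatNo applies; add {SeatNo} → now {Aircraft, DepTime, Gate, Origin, SeatNo}.
No further FD applies.

{Aircraft, DepTime, Gate, Origin, SeatNo}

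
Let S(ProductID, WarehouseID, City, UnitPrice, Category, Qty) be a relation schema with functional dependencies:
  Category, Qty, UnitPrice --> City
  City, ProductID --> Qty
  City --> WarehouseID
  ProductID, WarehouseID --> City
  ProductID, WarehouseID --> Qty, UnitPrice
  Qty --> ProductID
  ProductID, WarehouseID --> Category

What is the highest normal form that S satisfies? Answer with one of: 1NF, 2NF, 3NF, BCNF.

3NF

Candidate keys: {Category, Qty, UnitPrice}, {City, ProductID}, {City, Qty}, {ProductID, WarehouseID}, {Qty, WarehouseID}. Prime attributes: {Category, City, ProductID, Qty, UnitPrice, WarehouseID}.
For City --> WarehouseID we have {City}⁺ = {City, WarehouseID}; {City} is not a superkey, so BCNF fails.
Since {WarehouseID} ⊆ prime attributes and every other non-superkey FD also has a prime right side, the schema is in 3NF.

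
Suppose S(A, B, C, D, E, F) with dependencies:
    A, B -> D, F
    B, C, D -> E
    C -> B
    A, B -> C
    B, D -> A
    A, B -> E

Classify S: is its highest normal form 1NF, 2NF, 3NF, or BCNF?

3NF

Candidate keys: {A, B}, {A, C}, {B, D}, {C, D}. Prime attributes: {A, B, C, D}.
C -> B breaks BCNF: {C}⁺ = {B, C}, so {C} is not a superkey.
Its right-hand attributes {B} are all prime, as are those of every other non-superkey FD — the relation is in 3NF.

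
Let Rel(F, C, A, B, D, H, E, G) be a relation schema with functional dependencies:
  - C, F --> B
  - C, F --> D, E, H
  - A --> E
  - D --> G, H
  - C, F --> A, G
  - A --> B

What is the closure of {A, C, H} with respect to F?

{A, B, C, E, H}

Start with {A, C, H}.
A --> E applies; add {E} → now {A, C, E, H}.
A --> B applies; add {B} → now {A, B, C, E, H}.
No further FD applies.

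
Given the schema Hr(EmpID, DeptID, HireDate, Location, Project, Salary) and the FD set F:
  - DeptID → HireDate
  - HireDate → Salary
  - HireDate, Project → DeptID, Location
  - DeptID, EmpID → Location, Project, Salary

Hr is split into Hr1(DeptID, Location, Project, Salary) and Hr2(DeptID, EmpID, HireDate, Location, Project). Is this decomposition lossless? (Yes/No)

Yes

Common attributes: {DeptID, Location, Project}; their closure is {DeptID, HireDate, Location, Project, Salary}.
Hr1 is contained in that closure, so Hr1 ∩ Hr2 → Hr1 holds and the join is lossless.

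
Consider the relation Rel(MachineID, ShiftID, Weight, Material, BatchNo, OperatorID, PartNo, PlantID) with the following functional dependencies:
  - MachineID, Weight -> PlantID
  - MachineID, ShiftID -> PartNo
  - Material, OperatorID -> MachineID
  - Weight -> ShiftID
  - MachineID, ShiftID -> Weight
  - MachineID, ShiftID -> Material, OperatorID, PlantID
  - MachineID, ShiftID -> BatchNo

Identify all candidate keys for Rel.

{MachineID, ShiftID}, {MachineID, Weight}, {Material, OperatorID, ShiftID}, {Material, OperatorID, Weight}

{MachineID, ShiftID}⁺ = {BatchNo, MachineID, Material, OperatorID, PartNo, PlantID, ShiftID, Weight} — all of the relation — so {MachineID, ShiftID} is a candidate key.
{MachineID, Weight}⁺ = {BatchNo, MachineID, Material, OperatorID, PartNo, PlantID, ShiftID, Weight} — all of the relation — so {MachineID, Weight} is a candidate key.
{Material, OperatorID, ShiftID}⁺ = {BatchNo, MachineID, Material, OperatorID, PartNo, PlantID, ShiftID, Weight} — all of the relation — so {Material, OperatorID, ShiftID} is a candidate key.
{Material, OperatorID, Weight}⁺ = {BatchNo, MachineID, Material, OperatorID, PartNo, PlantID, ShiftID, Weight} — all of the relation — so {Material, OperatorID, Weight} is a candidate key.
These are minimal and exhaustive — every other superkey contains one of them.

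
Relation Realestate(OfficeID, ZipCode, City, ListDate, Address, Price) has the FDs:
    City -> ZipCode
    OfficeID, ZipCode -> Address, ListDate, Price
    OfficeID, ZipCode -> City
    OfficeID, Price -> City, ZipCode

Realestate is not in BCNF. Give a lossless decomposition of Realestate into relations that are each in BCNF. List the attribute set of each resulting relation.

{Address, City, ListDate, OfficeID, Price}; {City, ZipCode}

Candidate keys of the original relation: {City, OfficeID}, {OfficeID, Price}, {OfficeID, ZipCode}.
{Address, City, ListDate, OfficeID, Price, ZipCode}: {City} determines {City, ZipCode} here but is not a superkey — split on City -> ZipCode, giving {City, ZipCode} and {Address, City, ListDate, OfficeID, Price}.
{City, ZipCode} has no BCNF violation.
{Address, City, ListDate, OfficeID, Price} has no BCNF violation.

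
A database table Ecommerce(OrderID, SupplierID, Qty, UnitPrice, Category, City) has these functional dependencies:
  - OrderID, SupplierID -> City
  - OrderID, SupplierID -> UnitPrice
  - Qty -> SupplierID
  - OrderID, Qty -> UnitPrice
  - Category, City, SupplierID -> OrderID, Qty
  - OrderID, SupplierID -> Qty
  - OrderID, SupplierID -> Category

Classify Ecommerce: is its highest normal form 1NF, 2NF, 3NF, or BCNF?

Candidate keys: {Category, City, Qty}, {Category, City, SupplierID}, {OrderID, Qty}, {OrderID, SupplierID}. Prime attributes: {Category, City, OrderID, Qty, SupplierID}.
For Qty -> SupplierID we have {Qty}⁺ = {Qty, SupplierID}; {Qty} is not a superkey, so BCNF fails.
But every attribute on its right side ({SupplierID}) is prime, and the same holds for every other non-superkey FD, so 3NF still holds.

3NF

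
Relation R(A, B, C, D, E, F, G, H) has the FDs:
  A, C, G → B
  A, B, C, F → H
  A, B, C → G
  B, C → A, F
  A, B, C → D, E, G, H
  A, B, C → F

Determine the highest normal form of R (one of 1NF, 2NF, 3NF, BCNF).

BCNF

Candidate keys: {A, C, G}, {B, C}. Prime attributes: {A, B, C, G}.
The left-hand side of every FD is a superkey, so BCNF is satisfied.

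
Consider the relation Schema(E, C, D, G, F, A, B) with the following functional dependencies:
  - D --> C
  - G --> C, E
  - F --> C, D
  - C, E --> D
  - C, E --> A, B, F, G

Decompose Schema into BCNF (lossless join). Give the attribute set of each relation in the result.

{A, B, E, F, G}; {C, D}; {D, F}

Candidate keys of the original relation: {C, E}, {D, E}, {E, F}, {G}.
In {A, B, C, D, E, F, G}, {D} is not a superkey ({D}⁺ restricted to this set is {C, D}), so split on D --> C into {C, D} and {A, B, D, E, F, G}.
{C, D}: every determinant is a superkey — BCNF.
In {A, B, D, E, F, G}, {F} is not a superkey ({F}⁺ restricted to this set is {D, F}), so split on F --> D into {D, F} and {A, B, E, F, G}.
{D, F}: every determinant is a superkey — BCNF.
{A, B, E, F, G}: every determinant is a superkey — BCNF.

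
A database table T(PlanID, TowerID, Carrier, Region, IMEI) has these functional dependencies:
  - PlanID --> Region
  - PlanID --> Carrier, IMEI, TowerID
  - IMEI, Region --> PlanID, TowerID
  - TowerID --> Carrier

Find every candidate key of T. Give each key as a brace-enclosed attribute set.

{IMEI, Region}, {PlanID}

Closure of {PlanID} is {Carrier, IMEI, PlanID, Region, TowerID}, the whole schema; {PlanID} is a candidate key.
Closure of {IMEI, Region} is {Carrier, IMEI, PlanID, Region, TowerID}, the whole schema; {IMEI, Region} is a candidate key.
These are minimal and exhaustive — every other superkey contains one of them.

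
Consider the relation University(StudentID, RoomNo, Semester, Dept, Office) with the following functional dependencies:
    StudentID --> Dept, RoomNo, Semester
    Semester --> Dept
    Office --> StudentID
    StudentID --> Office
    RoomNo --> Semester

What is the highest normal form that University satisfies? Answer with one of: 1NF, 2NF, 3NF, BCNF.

Candidate keys: {Office}, {StudentID}. Prime attributes: {Office, StudentID}.
Semester --> Dept breaks BCNF: {Semester}⁺ = {Dept, Semester}, so {Semester} is not a superkey.
Semester --> Dept determines the non-prime attribute {Dept} from a non-superkey — 3NF is violated.
All keys have size 1, which rules out partial dependencies — 2NF is satisfied.

2NF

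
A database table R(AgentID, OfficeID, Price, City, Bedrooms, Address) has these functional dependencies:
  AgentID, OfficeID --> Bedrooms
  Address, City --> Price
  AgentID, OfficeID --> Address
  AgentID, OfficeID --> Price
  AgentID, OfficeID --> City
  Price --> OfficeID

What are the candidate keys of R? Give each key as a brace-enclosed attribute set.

{Address, AgentID, City}, {AgentID, OfficeID}, {AgentID, Price}

Attributes never on any right-hand side: {AgentID} — every candidate key must contain it.
{AgentID, OfficeID} is a candidate key since {AgentID, OfficeID}⁺ = {Address, AgentID, Bedrooms, City, OfficeID, Price} covers every attribute.
{AgentID, Price} is a candidate key since {AgentID, Price}⁺ = {Address, AgentID, Bedrooms, City, OfficeID, Price} covers every attribute.
{Address, AgentID, City} is a candidate key since {Address, AgentID, City}⁺ = {Address, AgentID, Bedrooms, City, OfficeID, Price} covers every attribute.
No proper subset of any of these is a key, and no other minimal superkey exists.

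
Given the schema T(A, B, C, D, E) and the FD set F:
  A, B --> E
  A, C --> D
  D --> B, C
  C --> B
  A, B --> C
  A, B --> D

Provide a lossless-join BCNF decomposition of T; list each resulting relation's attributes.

{A, D, E}; {B, C}; {C, D}

Candidate keys of the original relation: {A, B}, {A, C}, {A, D}.
Within {A, B, C, D, E}: {D}⁺ ∩ {A, B, C, D, E} = {B, C, D}, not the whole set, so D --> B, C violates BCNF; decompose into {B, C, D} and {A, D, E}.
Within {B, C, D}: {C}⁺ ∩ {B, C, D} = {B, C}, not the whole set, so C --> B violates BCNF; decompose into {B, C} and {C, D}.
{B, C} has no BCNF violation.
{C, D} has no BCNF violation.
{A, D, E} has no BCNF violation.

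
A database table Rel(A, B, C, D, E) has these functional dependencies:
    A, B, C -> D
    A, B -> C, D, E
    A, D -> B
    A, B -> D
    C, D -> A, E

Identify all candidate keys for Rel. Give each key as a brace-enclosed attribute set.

{A, B}, {A, D}, {C, D}

{A, B}⁺ = {A, B, C, D, E}, which is every attribute, so {A, B} is a candidate key.
{A, D}⁺ = {A, B, C, D, E}, which is every attribute, so {A, D} is a candidate key.
{C, D}⁺ = {A, B, C, D, E}, which is every attribute, so {C, D} is a candidate key.
No proper subset of any of these is a key, and no other minimal superkey exists.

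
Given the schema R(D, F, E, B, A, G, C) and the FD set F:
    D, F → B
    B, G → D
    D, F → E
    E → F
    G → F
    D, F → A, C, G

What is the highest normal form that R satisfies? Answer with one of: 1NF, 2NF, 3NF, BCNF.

3NF

Candidate keys: {B, G}, {D, E}, {D, F}, {D, G}. Prime attributes: {B, D, E, F, G}.
E → F breaks BCNF: {E}⁺ = {E, F}, so {E} is not a superkey.
But every attribute on its right side ({F}) is prime, and the same holds for every other non-superkey FD, so 3NF still holds.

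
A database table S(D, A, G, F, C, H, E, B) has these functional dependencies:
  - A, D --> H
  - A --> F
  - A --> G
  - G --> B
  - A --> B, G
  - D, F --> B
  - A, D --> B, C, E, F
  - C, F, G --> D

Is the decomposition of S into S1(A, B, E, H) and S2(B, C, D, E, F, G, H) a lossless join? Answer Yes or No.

S1 ∩ S2 = {B, E, H}; its closure under F is {B, E, H}.
S1 ⊄ {B, E, H} and S2 ⊄ {B, E, H}, so the split is lossy.

No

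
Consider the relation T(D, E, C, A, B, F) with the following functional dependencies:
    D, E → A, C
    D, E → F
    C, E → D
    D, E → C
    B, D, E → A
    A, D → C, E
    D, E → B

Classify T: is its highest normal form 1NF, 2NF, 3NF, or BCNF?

Candidate keys: {A, D}, {C, E}, {D, E}. Prime attributes: {A, C, D, E}.
Every FD has a superkey on the left, so the relation is in BCNF.

BCNF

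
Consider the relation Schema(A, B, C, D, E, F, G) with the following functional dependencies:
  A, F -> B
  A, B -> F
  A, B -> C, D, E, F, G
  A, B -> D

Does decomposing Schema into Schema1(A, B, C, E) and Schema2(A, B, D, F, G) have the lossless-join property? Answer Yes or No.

Yes

Common attributes: {A, B}; their closure is {A, B, C, D, E, F, G}.
Schema1 is contained in that closure, so Schema1 ∩ Schema2 -> Schema1 holds and the join is lossless.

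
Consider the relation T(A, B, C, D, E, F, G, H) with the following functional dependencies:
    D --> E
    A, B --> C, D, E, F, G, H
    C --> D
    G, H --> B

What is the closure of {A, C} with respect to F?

{A, C, D, E}

Start with {A, C}.
C --> D applies; add {D} → now {A, C, D}.
D --> E applies; add {E} → now {A, C, D, E}.
No further FD applies.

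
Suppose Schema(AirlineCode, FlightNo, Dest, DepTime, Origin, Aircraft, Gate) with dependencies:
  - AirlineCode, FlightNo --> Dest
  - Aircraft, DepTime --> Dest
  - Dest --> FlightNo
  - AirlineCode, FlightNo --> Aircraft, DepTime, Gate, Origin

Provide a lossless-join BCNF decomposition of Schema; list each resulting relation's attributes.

{Aircraft, AirlineCode, DepTime, Gate, Origin}; {Aircraft, DepTime, Dest}; {Dest, FlightNo}

Candidate keys of the original relation: {Aircraft, AirlineCode, DepTime}, {AirlineCode, Dest}, {AirlineCode, FlightNo}.
Within {Aircraft, AirlineCode, DepTime, Dest, FlightNo, Gate, Origin}: {Aircraft, DepTime}⁺ ∩ {Aircraft, AirlineCode, DepTime, Dest, FlightNo, Gate, Origin} = {Aircraft, DepTime, Dest, FlightNo}, not the whole set, so Aircraft, DepTime --> Dest, FlightNo violates BCNF; decompose into {Aircraft, DepTime, Dest, FlightNo} and {Aircraft, AirlineCode, DepTime, Gate, Origin}.
Within {Aircraft, DepTime, Dest, FlightNo}: {Dest}⁺ ∩ {Aircraft, DepTime, Dest, FlightNo} = {Dest, FlightNo}, not the whole set, so Dest --> FlightNo violates BCNF; decompose into {Dest, FlightNo} and {Aircraft, DepTime, Dest}.
{Dest, FlightNo} has no BCNF violation.
{Aircraft, DepTime, Dest} has no BCNF violation.
{Aircraft, AirlineCode, DepTime, Gate, Origin} has no BCNF violation.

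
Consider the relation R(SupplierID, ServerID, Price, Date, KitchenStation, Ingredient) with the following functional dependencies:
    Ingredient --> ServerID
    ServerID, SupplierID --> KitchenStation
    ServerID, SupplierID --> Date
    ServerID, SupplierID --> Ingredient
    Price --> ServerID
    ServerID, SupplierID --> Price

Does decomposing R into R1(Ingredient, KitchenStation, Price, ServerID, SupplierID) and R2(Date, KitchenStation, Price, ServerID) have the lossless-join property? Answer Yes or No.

No

The shared attributes are {KitchenStation, Price, ServerID} and {KitchenStation, Price, ServerID}⁺ = {KitchenStation, Price, ServerID}.
R1 ⊄ {KitchenStation, Price, ServerID} and R2 ⊄ {KitchenStation, Price, ServerID}, so the split is lossy.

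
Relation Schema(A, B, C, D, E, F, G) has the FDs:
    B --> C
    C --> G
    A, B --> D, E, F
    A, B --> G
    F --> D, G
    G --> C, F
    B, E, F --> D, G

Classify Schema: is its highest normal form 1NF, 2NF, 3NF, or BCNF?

1NF

Candidate key: {A, B}. Prime attributes: {A, B}.
For B --> C we have {B}⁺ = {B, C, D, F, G}; {B} is not a superkey, so BCNF fails.
B --> C has non-prime {C} on the right and a non-superkey on the left, so 3NF fails.
Since {B} ⊂ {A, B} and {B}⁺ ⊇ {C, D, F, G} with {C, D, F, G} non-prime, there is a partial dependency; 2NF fails.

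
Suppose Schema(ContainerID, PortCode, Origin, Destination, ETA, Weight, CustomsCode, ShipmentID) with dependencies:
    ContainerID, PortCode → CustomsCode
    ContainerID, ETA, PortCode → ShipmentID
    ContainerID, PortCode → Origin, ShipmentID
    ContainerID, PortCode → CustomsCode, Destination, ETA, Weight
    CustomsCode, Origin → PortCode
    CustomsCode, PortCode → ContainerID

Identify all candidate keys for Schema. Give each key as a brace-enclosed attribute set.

{ContainerID, PortCode}, {CustomsCode, Origin}, {CustomsCode, PortCode}

{ContainerID, PortCode}⁺ = {ContainerID, CustomsCode, Destination, ETA, Origin, PortCode, ShipmentID, Weight}, which is every attribute, so {ContainerID, PortCode} is a candidate key.
{CustomsCode, Origin}⁺ = {ContainerID, CustomsCode, Destination, ETA, Origin, PortCode, ShipmentID, Weight}, which is every attribute, so {CustomsCode, Origin} is a candidate key.
{CustomsCode, PortCode}⁺ = {ContainerID, CustomsCode, Destination, ETA, Origin, PortCode, ShipmentID, Weight}, which is every attribute, so {CustomsCode, PortCode} is a candidate key.
These are minimal and exhaustive — every other superkey contains one of them.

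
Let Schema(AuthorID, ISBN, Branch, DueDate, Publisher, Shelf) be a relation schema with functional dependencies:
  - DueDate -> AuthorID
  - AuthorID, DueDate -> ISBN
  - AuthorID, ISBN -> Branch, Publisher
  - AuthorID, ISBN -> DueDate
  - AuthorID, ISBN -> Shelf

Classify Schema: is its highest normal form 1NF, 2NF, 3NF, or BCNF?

Candidate keys: {AuthorID, ISBN}, {DueDate}. Prime attributes: {AuthorID, DueDate, ISBN}.
Each dependency's left side is a superkey — BCNF holds.

BCNF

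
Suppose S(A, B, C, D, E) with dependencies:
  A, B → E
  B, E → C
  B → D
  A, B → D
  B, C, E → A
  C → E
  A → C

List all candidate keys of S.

{B} never appears on the right of any FD, so every key must include it.
{A, B}⁺ = {A, B, C, D, E}, which is every attribute, so {A, B} is a candidate key.
{B, C}⁺ = {A, B, C, D, E}, which is every attribute, so {B, C} is a candidate key.
{B, E}⁺ = {A, B, C, D, E}, which is every attribute, so {B, E} is a candidate key.
These are minimal and exhaustive — every other superkey contains one of them.

{A, B}, {B, C}, {B, E}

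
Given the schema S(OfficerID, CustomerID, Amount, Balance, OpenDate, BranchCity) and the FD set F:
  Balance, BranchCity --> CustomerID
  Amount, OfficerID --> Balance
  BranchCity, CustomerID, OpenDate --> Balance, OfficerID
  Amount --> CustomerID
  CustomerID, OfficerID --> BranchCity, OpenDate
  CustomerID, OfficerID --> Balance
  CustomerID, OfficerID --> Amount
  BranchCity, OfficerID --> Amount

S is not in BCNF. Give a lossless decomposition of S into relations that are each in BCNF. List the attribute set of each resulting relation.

Candidate keys of the original relation: {Amount, BranchCity, OpenDate}, {Amount, OfficerID}, {Balance, BranchCity, OpenDate}, {BranchCity, CustomerID, OpenDate}, {BranchCity, OfficerID}, {CustomerID, OfficerID}.
In {Amount, Balance, BranchCity, CustomerID, OfficerID, OpenDate}, {Balance, BranchCity} is not a superkey ({Balance, BranchCity}⁺ restricted to this set is {Balance, BranchCity, CustomerID}), so split on Balance, BranchCity --> CustomerID into {Balance, BranchCity, CustomerID} and {Amount, Balance, BranchCity, OfficerID, OpenDate}.
{Balance, BranchCity, CustomerID} has no BCNF violation.
{Amount, Balance, BranchCity, OfficerID, OpenDate} has no BCNF violation.

{Amount, Balance, BranchCity, OfficerID, OpenDate}; {Balance, BranchCity, CustomerID}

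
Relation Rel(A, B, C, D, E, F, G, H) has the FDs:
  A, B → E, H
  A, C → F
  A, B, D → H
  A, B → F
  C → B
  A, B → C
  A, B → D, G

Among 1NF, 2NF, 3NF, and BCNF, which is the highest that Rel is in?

Candidate keys: {A, B}, {A, C}. Prime attributes: {A, B, C}.
C → B breaks BCNF: {C}⁺ = {B, C}, so {C} is not a superkey.
Since {B} ⊆ prime attributes and every other non-superkey FD also has a prime right side, the schema is in 3NF.

3NF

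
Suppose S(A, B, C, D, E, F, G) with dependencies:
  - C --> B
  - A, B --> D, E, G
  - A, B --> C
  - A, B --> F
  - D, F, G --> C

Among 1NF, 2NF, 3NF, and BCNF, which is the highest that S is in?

Candidate keys: {A, B}, {A, C}, {A, D, F, G}. Prime attributes: {A, B, C, D, F, G}.
For C --> B we have {C}⁺ = {B, C}; {C} is not a superkey, so BCNF fails.
But every attribute on its right side ({B}) is prime, and the same holds for every other non-superkey FD, so 3NF still holds.

3NF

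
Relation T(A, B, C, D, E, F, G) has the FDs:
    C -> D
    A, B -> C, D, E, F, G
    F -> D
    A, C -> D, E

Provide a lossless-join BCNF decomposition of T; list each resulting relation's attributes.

Candidate key of the original relation: {A, B}.
Within {A, B, C, D, E, F, G}: {C}⁺ ∩ {A, B, C, D, E, F, G} = {C, D}, not the whole set, so C -> D violates BCNF; decompose into {C, D} and {A, B, C, E, F, G}.
{C, D} is in BCNF.
Within {A, B, C, E, F, G}: {A, C}⁺ ∩ {A, B, C, E, F, G} = {A, C, E}, not the whole set, so A, C -> E violates BCNF; decompose into {A, C, E} and {A, B, C, F, G}.
{A, C, E} is in BCNF.
{A, B, C, F, G} is in BCNF.

{A, B, C, F, G}; {A, C, E}; {C, D}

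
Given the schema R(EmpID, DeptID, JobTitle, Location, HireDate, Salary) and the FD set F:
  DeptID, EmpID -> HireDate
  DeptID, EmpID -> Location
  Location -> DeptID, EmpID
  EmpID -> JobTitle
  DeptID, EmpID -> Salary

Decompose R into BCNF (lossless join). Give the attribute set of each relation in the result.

Candidate keys of the original relation: {DeptID, EmpID}, {Location}.
Within {DeptID, EmpID, HireDate, JobTitle, Location, Salary}: {EmpID}⁺ ∩ {DeptID, EmpID, HireDate, JobTitle, Location, Salary} = {EmpID, JobTitle}, not the whole set, so EmpID -> JobTitle violates BCNF; decompose into {EmpID, JobTitle} and {DeptID, EmpID, HireDate, Location, Salary}.
{EmpID, JobTitle} is in BCNF.
{DeptID, EmpID, HireDate, Location, Salary} is in BCNF.

{DeptID, EmpID, HireDate, Location, Salary}; {EmpID, JobTitle}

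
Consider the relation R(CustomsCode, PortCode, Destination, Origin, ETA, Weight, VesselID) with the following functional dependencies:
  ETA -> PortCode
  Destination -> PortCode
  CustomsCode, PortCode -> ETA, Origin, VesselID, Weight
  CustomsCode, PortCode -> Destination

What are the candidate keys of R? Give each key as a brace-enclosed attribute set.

{CustomsCode} never appears on the right of any FD, so every key must include it.
{CustomsCode, Destination}⁺ = {CustomsCode, Destination, ETA, Origin, PortCode, VesselID, Weight} — all of the relation — so {CustomsCode, Destination} is a candidate key.
{CustomsCode, ETA}⁺ = {CustomsCode, Destination, ETA, Origin, PortCode, VesselID, Weight} — all of the relation — so {CustomsCode, ETA} is a candidate key.
{CustomsCode, PortCode}⁺ = {CustomsCode, Destination, ETA, Origin, PortCode, VesselID, Weight} — all of the relation — so {CustomsCode, PortCode} is a candidate key.
These are minimal and exhaustive — every other superkey contains one of them.

{CustomsCode, Destination}, {CustomsCode, ETA}, {CustomsCode, PortCode}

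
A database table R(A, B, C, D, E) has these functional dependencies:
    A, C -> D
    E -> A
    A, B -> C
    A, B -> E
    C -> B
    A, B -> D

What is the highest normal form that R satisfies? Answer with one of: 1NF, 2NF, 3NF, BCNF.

3NF

Candidate keys: {A, B}, {A, C}, {B, E}, {C, E}. Prime attributes: {A, B, C, E}.
For E -> A we have {E}⁺ = {A, E}; {E} is not a superkey, so BCNF fails.
Its right-hand attributes {A} are all prime, as are those of every other non-superkey FD — the relation is in 3NF.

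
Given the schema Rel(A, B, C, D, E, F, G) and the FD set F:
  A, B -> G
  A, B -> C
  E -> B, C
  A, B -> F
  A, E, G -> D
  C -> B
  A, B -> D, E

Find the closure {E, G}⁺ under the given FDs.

Start with {E, G}.
E -> B, C applies; add {B, C} → now {B, C, E, G}.
No further FD applies.

{B, C, E, G}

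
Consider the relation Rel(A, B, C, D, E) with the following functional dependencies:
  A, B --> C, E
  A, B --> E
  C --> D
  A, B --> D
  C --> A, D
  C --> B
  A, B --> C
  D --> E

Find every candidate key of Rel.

{A, B}, {C}

{C}⁺ = {A, B, C, D, E}, which is every attribute, so {C} is a candidate key.
{A, B}⁺ = {A, B, C, D, E}, which is every attribute, so {A, B} is a candidate key.
Any other superkey properly contains one of these, so there are no further candidate keys.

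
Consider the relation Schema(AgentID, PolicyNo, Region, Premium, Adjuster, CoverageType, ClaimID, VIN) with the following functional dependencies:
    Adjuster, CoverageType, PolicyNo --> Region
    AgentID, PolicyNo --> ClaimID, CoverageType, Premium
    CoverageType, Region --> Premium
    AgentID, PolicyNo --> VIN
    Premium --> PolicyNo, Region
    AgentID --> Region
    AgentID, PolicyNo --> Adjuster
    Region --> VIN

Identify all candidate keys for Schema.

{AgentID, CoverageType}, {AgentID, PolicyNo}, {AgentID, Premium}

{AgentID} never appears on the right of any FD, so every key must include it.
{AgentID, CoverageType}⁺ = {Adjuster, AgentID, ClaimID, CoverageType, PolicyNo, Premium, Region, VIN} — all of the relation — so {AgentID, CoverageType} is a candidate key.
{AgentID, PolicyNo}⁺ = {Adjuster, AgentID, ClaimID, CoverageType, PolicyNo, Premium, Region, VIN} — all of the relation — so {AgentID, PolicyNo} is a candidate key.
{AgentID, Premium}⁺ = {Adjuster, AgentID, ClaimID, CoverageType, PolicyNo, Premium, Region, VIN} — all of the relation — so {AgentID, Premium} is a candidate key.
These are minimal and exhaustive — every other superkey contains one of them.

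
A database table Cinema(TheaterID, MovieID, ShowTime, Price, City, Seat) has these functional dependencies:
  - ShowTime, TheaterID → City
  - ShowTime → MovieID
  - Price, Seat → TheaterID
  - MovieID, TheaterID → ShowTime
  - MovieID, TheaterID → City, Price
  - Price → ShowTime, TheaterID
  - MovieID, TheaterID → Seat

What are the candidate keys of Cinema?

{Price}⁺ = {City, MovieID, Price, Seat, ShowTime, TheaterID} — all of the relation — so {Price} is a candidate key.
{MovieID, TheaterID}⁺ = {City, MovieID, Price, Seat, ShowTime, TheaterID} — all of the relation — so {MovieID, TheaterID} is a candidate key.
{ShowTime, TheaterID}⁺ = {City, MovieID, Price, Seat, ShowTime, TheaterID} — all of the relation — so {ShowTime, TheaterID} is a candidate key.
These are minimal and exhaustive — every other superkey contains one of them.

{MovieID, TheaterID}, {Price}, {ShowTime, TheaterID}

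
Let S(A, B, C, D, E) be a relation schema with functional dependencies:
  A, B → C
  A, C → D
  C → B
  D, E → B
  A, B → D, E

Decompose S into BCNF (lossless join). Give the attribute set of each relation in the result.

{A, C, D, E}; {B, C}

Candidate keys of the original relation: {A, B}, {A, C}, {A, D, E}.
In {A, B, C, D, E}, {C} is not a superkey ({C}⁺ restricted to this set is {B, C}), so split on C → B into {B, C} and {A, C, D, E}.
{B, C} is in BCNF.
{A, C, D, E} is in BCNF.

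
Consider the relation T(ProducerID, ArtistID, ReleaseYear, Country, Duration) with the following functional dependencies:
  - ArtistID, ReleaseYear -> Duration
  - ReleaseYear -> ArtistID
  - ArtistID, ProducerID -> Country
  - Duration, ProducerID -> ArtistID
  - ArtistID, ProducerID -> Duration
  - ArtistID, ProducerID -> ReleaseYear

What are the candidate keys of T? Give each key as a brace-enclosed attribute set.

{ArtistID, ProducerID}, {Duration, ProducerID}, {ProducerID, ReleaseYear}

Attributes never on any right-hand side: {ProducerID} — every candidate key must contain it.
{ArtistID, ProducerID}⁺ = {ArtistID, Country, Duration, ProducerID, ReleaseYear}, which is every attribute, so {ArtistID, ProducerID} is a candidate key.
{Duration, ProducerID}⁺ = {ArtistID, Country, Duration, ProducerID, ReleaseYear}, which is every attribute, so {Duration, ProducerID} is a candidate key.
{ProducerID, ReleaseYear}⁺ = {ArtistID, Country, Duration, ProducerID, ReleaseYear}, which is every attribute, so {ProducerID, ReleaseYear} is a candidate key.
These are minimal and exhaustive — every other superkey contains one of them.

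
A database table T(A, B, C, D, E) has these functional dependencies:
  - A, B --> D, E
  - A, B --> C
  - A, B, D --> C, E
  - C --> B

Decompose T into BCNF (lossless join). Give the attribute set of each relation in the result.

{A, C, D, E}; {B, C}

Candidate keys of the original relation: {A, B}, {A, C}.
Within {A, B, C, D, E}: {C}⁺ ∩ {A, B, C, D, E} = {B, C}, not the whole set, so C --> B violates BCNF; decompose into {B, C} and {A, C, D, E}.
{B, C}: every determinant is a superkey — BCNF.
{A, C, D, E}: every determinant is a superkey — BCNF.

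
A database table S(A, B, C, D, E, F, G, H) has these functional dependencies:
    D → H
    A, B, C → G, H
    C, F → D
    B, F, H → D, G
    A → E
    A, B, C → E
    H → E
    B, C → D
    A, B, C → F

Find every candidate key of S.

{A, B, C} never appear on the right of any FD, so every key must include all of them.
{A, B, C}⁺ = {A, B, C, D, E, F, G, H}, which is every attribute, so {A, B, C} is a candidate key.
No smaller or unrelated set reaches every attribute, so there are no other keys.

{A, B, C}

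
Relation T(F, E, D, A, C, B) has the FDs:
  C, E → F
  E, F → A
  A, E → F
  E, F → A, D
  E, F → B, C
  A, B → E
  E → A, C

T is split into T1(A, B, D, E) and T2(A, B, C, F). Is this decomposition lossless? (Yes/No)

Yes

The shared attributes are {A, B} and {A, B}⁺ = {A, B, C, D, E, F}.
Since T1 ⊆ {A, B, C, D, E, F}, the intersection is a superkey of T1; the decomposition is lossless.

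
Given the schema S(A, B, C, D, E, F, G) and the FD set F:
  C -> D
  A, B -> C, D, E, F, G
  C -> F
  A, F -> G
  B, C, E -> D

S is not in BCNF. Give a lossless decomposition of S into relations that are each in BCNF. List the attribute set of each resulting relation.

{A, B, C, E}; {A, C, G}; {C, D, F}

Candidate key of the original relation: {A, B}.
In {A, B, C, D, E, F, G}, {C} is not a superkey ({C}⁺ restricted to this set is {C, D, F}), so split on C -> D, F into {C, D, F} and {A, B, C, E, G}.
{C, D, F} is in BCNF.
In {A, B, C, E, G}, {A, C} is not a superkey ({A, C}⁺ restricted to this set is {A, C, G}), so split on A, C -> G into {A, C, G} and {A, B, C, E}.
{A, C, G} is in BCNF.
{A, B, C, E} is in BCNF.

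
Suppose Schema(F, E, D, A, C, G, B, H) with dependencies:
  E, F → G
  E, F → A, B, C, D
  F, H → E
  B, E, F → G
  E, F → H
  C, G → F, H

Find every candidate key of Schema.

{C, G}, {E, F}, {F, H}

{C, G}⁺ = {A, B, C, D, E, F, G, H} — all of the relation — so {C, G} is a candidate key.
{E, F}⁺ = {A, B, C, D, E, F, G, H} — all of the relation — so {E, F} is a candidate key.
{F, H}⁺ = {A, B, C, D, E, F, G, H} — all of the relation — so {F, H} is a candidate key.
Any other superkey properly contains one of these, so there are no further candidate keys.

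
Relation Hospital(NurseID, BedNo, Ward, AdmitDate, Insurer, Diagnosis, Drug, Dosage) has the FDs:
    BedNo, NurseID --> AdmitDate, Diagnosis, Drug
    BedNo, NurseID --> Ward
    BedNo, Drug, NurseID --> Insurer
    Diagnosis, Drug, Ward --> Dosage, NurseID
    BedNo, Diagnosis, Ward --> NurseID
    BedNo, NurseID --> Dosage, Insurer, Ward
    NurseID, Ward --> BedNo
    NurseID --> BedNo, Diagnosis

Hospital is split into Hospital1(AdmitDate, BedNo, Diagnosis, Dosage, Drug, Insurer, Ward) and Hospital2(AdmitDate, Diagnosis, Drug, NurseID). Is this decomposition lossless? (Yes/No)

No

Hospital1 ∩ Hospital2 = {AdmitDate, Diagnosis, Drug}; its closure under F is {AdmitDate, Diagnosis, Drug}.
Neither Hospital1 nor Hospital2 is contained in that closure, so the decomposition is lossy.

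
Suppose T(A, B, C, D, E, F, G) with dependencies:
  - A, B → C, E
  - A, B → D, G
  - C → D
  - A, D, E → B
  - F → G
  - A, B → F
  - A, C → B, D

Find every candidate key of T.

{A, B}, {A, C}, {A, D, E}

Attributes never on any right-hand side: {A} — every candidate key must contain it.
{A, B}⁺ = {A, B, C, D, E, F, G} — all of the relation — so {A, B} is a candidate key.
{A, C}⁺ = {A, B, C, D, E, F, G} — all of the relation — so {A, C} is a candidate key.
{A, D, E}⁺ = {A, B, C, D, E, F, G} — all of the relation — so {A, D, E} is a candidate key.
No proper subset of any of these is a key, and no other minimal superkey exists.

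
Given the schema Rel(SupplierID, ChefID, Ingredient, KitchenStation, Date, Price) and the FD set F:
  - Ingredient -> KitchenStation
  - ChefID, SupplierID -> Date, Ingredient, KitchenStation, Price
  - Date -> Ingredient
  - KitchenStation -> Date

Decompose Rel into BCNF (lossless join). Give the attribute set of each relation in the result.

Candidate key of the original relation: {ChefID, SupplierID}.
In {ChefID, Date, Ingredient, KitchenStation, Price, SupplierID}, {Ingredient} is not a superkey ({Ingredient}⁺ restricted to this set is {Date, Ingredient, KitchenStation}), so split on Ingredient -> Date, KitchenStation into {Date, Ingredient, KitchenStation} and {ChefID, Ingredient, Price, SupplierID}.
{Date, Ingredient, KitchenStation}: every determinant is a superkey — BCNF.
{ChefID, Ingredient, Price, SupplierID}: every determinant is a superkey — BCNF.

{ChefID, Ingredient, Price, SupplierID}; {Date, Ingredient, KitchenStation}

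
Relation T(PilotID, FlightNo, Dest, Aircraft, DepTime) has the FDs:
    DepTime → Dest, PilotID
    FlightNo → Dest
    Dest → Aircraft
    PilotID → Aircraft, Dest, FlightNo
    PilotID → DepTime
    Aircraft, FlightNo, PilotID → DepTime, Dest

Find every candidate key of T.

{DepTime}, {PilotID}

{DepTime} is a candidate key since {DepTime}⁺ = {Aircraft, DepTime, Dest, FlightNo, PilotID} covers every attribute.
{PilotID} is a candidate key since {PilotID}⁺ = {Aircraft, DepTime, Dest, FlightNo, PilotID} covers every attribute.
No proper subset of any of these is a key, and no other minimal superkey exists.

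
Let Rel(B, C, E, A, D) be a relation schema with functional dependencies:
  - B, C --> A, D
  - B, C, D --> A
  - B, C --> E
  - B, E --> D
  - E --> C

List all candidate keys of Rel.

Attributes never on any right-hand side: {B} — every candidate key must contain it.
Closure of {B, C} is {A, B, C, D, E}, the whole schema; {B, C} is a candidate key.
Closure of {B, E} is {A, B, C, D, E}, the whole schema; {B, E} is a candidate key.
Any other superkey properly contains one of these, so there are no further candidate keys.

{B, C}, {B, E}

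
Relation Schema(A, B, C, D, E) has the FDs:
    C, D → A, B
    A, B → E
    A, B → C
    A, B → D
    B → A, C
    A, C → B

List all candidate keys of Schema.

{B} is a candidate key since {B}⁺ = {A, B, C, D, E} covers every attribute.
{A, C} is a candidate key since {A, C}⁺ = {A, B, C, D, E} covers every attribute.
{C, D} is a candidate key since {C, D}⁺ = {A, B, C, D, E} covers every attribute.
These are minimal and exhaustive — every other superkey contains one of them.

{A, C}, {B}, {C, D}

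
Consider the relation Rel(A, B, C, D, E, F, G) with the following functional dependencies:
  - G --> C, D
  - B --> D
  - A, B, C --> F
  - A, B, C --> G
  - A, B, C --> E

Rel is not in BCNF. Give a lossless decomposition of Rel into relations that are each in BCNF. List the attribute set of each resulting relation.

Candidate keys of the original relation: {A, B, C}, {A, B, G}.
In {A, B, C, D, E, F, G}, {G} is not a superkey ({G}⁺ restricted to this set is {C, D, G}), so split on G --> C, D into {C, D, G} and {A, B, E, F, G}.
{C, D, G} has no BCNF violation.
{A, B, E, F, G} has no BCNF violation.

{A, B, E, F, G}; {C, D, G}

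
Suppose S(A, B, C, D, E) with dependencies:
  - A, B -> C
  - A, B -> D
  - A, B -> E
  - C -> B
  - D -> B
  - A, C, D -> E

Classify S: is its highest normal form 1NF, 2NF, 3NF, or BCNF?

3NF

Candidate keys: {A, B}, {A, C}, {A, D}. Prime attributes: {A, B, C, D}.
For C -> B we have {C}⁺ = {B, C}; {C} is not a superkey, so BCNF fails.
Its right-hand attributes {B} are all prime, as are those of every other non-superkey FD — the relation is in 3NF.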